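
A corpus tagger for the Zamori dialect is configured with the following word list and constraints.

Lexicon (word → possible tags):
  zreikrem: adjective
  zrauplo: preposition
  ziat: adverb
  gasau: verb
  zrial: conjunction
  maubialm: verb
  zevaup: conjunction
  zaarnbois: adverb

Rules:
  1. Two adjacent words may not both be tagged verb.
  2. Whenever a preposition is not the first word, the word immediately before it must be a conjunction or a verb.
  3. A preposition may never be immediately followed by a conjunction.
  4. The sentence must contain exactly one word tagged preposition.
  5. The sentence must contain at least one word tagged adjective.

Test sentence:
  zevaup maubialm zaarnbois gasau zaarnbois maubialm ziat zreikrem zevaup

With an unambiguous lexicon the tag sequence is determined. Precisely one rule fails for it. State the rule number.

Fixed tagging: conjunction verb adverb verb adverb verb adverb adjective conjunction.
Checking each rule: R1 ✓, R2 ✓, R3 ✓, R4 ✗, R5 ✓.
Only rule 4 fails.

4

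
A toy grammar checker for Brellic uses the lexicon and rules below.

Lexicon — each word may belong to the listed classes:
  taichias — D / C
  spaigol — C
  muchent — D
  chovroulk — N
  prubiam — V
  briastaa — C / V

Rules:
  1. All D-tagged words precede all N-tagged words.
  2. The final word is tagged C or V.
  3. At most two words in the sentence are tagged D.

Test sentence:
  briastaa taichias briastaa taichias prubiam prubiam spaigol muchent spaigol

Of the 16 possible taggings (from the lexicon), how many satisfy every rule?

12

Candidates per position — 1:briastaa {C,V}; 2:taichias {D,C}; 3:briastaa {C,V}; 4:taichias {D,C}; 5:prubiam {V}; 6:prubiam {V}; 7:spaigol {C}; 8:muchent {D}; 9:spaigol {C}.
There are 16 candidate sequences in total.
Checking each against the rules leaves 12 sequences.
Count = 12.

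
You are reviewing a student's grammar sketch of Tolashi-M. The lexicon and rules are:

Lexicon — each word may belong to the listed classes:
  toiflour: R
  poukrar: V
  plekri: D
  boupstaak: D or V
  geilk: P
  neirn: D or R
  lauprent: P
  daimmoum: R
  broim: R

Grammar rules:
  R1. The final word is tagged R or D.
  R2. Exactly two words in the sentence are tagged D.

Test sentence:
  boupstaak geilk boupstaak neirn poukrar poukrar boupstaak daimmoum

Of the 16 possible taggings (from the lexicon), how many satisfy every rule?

6

Candidates per position — 1:boupstaak {D,V}; 2:geilk {P}; 3:boupstaak {D,V}; 4:neirn {D,R}; 5:poukrar {V}; 6:poukrar {V}; 7:boupstaak {D,V}; 8:daimmoum {R}.
There are 16 candidate sequences in total.
Checking each against the rules leaves 6 sequences.
Count = 6.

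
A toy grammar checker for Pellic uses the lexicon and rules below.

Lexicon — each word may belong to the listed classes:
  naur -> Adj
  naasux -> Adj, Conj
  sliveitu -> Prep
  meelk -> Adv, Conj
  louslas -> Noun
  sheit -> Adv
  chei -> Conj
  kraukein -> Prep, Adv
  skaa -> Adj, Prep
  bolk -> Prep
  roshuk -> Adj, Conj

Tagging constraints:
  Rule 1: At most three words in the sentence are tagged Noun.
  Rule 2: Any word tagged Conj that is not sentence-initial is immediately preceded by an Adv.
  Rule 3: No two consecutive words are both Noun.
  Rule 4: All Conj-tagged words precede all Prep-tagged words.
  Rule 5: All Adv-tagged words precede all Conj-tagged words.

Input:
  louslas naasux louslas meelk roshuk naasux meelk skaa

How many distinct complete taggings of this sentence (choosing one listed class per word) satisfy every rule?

Candidates per position — 1:louslas {Noun}; 2:naasux {Adj,Conj}; 3:louslas {Noun}; 4:meelk {Adv,Conj}; 5:roshuk {Adj,Conj}; 6:naasux {Adj,Conj}; 7:meelk {Adv,Conj}; 8:skaa {Adj,Prep}.
There are 64 candidate sequences in total.
The sequences that satisfy every rule: Noun Adj Noun Adv Adj Adj Adv Adj; Noun Adj Noun Adv Adj Adj Adv Prep.
Count = 2.

2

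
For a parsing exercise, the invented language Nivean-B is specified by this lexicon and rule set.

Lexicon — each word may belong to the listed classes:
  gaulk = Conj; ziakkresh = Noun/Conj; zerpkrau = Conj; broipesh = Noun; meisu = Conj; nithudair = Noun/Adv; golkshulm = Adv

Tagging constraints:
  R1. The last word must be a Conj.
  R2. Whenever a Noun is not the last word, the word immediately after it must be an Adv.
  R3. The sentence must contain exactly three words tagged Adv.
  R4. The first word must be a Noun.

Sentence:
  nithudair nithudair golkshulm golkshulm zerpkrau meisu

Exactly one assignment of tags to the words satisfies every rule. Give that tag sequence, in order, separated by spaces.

Noun Adv Adv Adv Conj Conj

Candidates per position — 1:nithudair {Noun,Adv}; 2:nithudair {Noun,Adv}; 3:golkshulm {Adv}; 4:golkshulm {Adv}; 5:zerpkrau {Conj}; 6:meisu {Conj}.
Word 1 cannot be Adv — rule 4 would then fail for every completion. It is Noun.
Word 2 cannot be Noun — rule 2 would then fail for every completion. It is Adv.
The unique satisfying tagging is: Noun Adv Adv Adv Conj Conj.
Verifying each rule — rule 1 holds; rule 2 holds; rule 3 holds; rule 4 holds.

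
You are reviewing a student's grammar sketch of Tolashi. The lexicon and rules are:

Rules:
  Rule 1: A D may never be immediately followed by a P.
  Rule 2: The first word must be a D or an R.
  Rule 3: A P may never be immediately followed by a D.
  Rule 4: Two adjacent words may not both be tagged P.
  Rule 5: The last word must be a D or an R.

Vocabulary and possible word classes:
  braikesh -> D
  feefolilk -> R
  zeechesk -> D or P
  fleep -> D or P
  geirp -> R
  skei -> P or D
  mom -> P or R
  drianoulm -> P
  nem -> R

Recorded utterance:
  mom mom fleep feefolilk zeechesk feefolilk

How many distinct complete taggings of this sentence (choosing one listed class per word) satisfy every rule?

Candidates per position — 1:mom {P,R}; 2:mom {P,R}; 3:fleep {D,P}; 4:feefolilk {R}; 5:zeechesk {D,P}; 6:feefolilk {R}.
There are 16 candidate sequences in total.
The sequences that satisfy every rule: R R D R D R; R R D R P R; R R P R D R; R R P R P R.
Count = 4.

4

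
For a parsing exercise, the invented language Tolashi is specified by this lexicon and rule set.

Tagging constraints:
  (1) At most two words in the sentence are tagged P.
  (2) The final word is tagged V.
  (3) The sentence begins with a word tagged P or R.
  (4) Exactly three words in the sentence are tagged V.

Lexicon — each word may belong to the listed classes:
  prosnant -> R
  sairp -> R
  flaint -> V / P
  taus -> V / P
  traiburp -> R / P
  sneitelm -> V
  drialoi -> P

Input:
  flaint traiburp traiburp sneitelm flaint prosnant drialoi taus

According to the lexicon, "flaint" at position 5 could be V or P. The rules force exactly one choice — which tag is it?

V

Candidates per position — 1:flaint {V,P}; 2:traiburp {R,P}; 3:traiburp {R,P}; 4:sneitelm {V}; 5:flaint {V,P}; 6:prosnant {R}; 7:drialoi {P}; 8:taus {V,P}.
Word 1 cannot be V — rule 3 would then fail for every completion. It is P.
Word 2 cannot be P — rule 1 would then fail for every completion. It is R.
Word 3 cannot be P — rule 1 would then fail for every completion. It is R.
Word 5 cannot be P — rule 1 would then fail for every completion. It is V.
Word 8 cannot be P — rule 1 would then fail for every completion. It is V.
That leaves exactly one tagging: P R R V V R P V.
Rule-by-rule: rule 1 satisfied; rule 2 satisfied; rule 3 satisfied; rule 4 satisfied.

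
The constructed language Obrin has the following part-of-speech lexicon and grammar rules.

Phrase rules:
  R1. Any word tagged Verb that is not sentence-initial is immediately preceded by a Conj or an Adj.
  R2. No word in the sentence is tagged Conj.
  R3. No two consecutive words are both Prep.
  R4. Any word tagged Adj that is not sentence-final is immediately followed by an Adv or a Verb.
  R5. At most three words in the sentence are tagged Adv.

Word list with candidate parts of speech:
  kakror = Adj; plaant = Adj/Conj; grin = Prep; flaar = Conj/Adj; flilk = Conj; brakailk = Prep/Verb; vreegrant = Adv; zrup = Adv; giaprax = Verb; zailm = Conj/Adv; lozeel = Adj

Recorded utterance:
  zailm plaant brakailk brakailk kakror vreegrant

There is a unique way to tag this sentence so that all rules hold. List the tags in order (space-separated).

Candidates per position — 1:zailm {Conj,Adv}; 2:plaant {Adj,Conj}; 3:brakailk {Prep,Verb}; 4:brakailk {Prep,Verb}; 5:kakror {Adj}; 6:vreegrant {Adv}.
Word 1 cannot be Conj — rule 2 would then fail for every completion. It is Adv.
Word 2 cannot be Conj — rule 2 would then fail for every completion. It is Adj.
Word 3 cannot be Prep — rule 4 would then fail for every completion. It is Verb.
Word 4 cannot be Verb — rule 1 would then fail for every completion. It is Prep.
So the tagging must be: Adv Adj Verb Prep Adj Adv.
Checking: rule 1 holds; rule 2 holds; rule 3 holds; rule 4 holds; rule 5 holds.

Adv Adj Verb Prep Adj Adv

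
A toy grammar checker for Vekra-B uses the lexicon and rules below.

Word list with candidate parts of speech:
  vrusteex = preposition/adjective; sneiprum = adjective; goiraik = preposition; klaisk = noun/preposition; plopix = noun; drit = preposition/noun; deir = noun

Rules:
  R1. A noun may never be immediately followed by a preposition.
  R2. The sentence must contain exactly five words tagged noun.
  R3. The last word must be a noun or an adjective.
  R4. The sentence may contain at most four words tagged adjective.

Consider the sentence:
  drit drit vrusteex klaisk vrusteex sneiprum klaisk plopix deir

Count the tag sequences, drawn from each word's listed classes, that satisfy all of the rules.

Candidates per position — 1:drit {preposition,noun}; 2:drit {preposition,noun}; 3:vrusteex {preposition,adjective}; 4:klaisk {noun,preposition}; 5:vrusteex {preposition,adjective}; 6:sneiprum {adjective}; 7:klaisk {noun,preposition}; 8:plopix {noun}; 9:deir {noun}.
There are 64 candidate sequences in total.
The sequences that satisfy every rule: preposition noun adjective noun adjective adjective noun noun noun; noun noun adjective noun adjective adjective preposition noun noun; noun noun adjective preposition preposition adjective noun noun noun; noun noun adjective preposition adjective adjective noun noun noun.
Count = 4.

4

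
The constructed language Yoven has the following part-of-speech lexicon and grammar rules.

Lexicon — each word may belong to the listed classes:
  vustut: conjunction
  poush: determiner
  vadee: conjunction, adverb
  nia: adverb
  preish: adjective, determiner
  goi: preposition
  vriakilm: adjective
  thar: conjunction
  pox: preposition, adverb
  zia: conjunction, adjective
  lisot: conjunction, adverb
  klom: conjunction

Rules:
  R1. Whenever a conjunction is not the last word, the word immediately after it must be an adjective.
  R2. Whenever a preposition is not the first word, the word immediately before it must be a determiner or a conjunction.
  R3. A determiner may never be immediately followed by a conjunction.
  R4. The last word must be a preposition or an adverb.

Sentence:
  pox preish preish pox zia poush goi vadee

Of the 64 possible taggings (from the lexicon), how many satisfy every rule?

12

Candidates per position — 1:pox {preposition,adverb}; 2:preish {adjective,determiner}; 3:preish {adjective,determiner}; 4:pox {preposition,adverb}; 5:zia {conjunction,adjective}; 6:poush {determiner}; 7:goi {preposition}; 8:vadee {conjunction,adverb}.
There are 64 candidate sequences in total.
Checking each against the rules leaves 12 sequences.
Count = 12.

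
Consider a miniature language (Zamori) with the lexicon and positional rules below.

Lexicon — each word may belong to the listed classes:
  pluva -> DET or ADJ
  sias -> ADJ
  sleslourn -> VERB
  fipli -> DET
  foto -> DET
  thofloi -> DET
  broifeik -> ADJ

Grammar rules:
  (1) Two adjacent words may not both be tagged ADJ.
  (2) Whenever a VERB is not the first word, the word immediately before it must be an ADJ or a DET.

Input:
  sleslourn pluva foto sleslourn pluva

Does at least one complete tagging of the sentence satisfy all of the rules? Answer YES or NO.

Candidates per position — 1:sleslourn {VERB}; 2:pluva {DET,ADJ}; 3:foto {DET}; 4:sleslourn {VERB}; 5:pluva {DET,ADJ}.
One satisfying assignment: VERB DET DET VERB DET.
Checking: rule 1 holds; rule 2 holds.

YES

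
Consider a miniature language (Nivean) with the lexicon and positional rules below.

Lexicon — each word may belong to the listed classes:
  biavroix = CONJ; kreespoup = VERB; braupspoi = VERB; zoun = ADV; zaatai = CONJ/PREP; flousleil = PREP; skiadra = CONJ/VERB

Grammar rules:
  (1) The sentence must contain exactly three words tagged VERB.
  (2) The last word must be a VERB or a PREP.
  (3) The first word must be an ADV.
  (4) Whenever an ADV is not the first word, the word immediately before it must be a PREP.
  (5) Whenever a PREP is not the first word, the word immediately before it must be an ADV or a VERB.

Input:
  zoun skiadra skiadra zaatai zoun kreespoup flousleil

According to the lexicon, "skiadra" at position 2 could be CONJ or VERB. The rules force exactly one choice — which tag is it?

Candidates per position — 1:zoun {ADV}; 2:skiadra {CONJ,VERB}; 3:skiadra {CONJ,VERB}; 4:zaatai {CONJ,PREP}; 5:zoun {ADV}; 6:kreespoup {VERB}; 7:flousleil {PREP}.
At position 2, choosing CONJ makes rule 1 impossible to satisfy; hence VERB.
At position 3, choosing CONJ makes rule 1 impossible to satisfy; hence VERB.
At position 4, choosing CONJ makes rule 4 impossible to satisfy; hence PREP.
The unique satisfying tagging is: ADV VERB VERB PREP ADV VERB PREP.
Rule-by-rule: rule 1 satisfied; rule 2 satisfied; rule 3 satisfied; rule 4 satisfied; rule 5 satisfied.

VERB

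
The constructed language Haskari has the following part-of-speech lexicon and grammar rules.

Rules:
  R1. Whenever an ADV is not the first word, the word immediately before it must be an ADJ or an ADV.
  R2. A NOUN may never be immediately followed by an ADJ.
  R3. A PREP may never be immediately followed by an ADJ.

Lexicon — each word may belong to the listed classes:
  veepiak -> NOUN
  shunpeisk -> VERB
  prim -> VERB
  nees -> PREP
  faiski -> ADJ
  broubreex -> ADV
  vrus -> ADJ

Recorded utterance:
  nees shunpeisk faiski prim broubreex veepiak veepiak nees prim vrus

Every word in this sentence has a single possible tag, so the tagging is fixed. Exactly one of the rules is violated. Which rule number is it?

1

Fixed tagging: PREP VERB ADJ VERB ADV NOUN NOUN PREP VERB ADJ.
Checking each rule: R1 ✗, R2 ✓, R3 ✓.
Only rule 1 fails.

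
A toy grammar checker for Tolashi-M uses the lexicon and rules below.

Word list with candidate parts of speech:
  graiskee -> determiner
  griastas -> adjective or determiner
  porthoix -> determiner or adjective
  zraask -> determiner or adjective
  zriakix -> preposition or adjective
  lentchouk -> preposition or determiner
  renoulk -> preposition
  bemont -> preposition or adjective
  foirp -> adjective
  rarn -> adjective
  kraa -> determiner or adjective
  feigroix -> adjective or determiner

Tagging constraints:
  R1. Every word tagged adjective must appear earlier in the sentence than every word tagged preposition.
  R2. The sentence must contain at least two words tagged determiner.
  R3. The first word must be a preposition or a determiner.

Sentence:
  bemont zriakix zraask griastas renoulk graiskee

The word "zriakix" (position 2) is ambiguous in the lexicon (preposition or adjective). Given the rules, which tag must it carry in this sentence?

Candidates per position — 1:bemont {preposition,adjective}; 2:zriakix {preposition,adjective}; 3:zraask {determiner,adjective}; 4:griastas {adjective,determiner}; 5:renoulk {preposition}; 6:graiskee {determiner}.
Word 1 cannot be adjective — rule 3 would then fail for every completion. It is preposition.
Word 2 cannot be adjective — rule 1 would then fail for every completion. It is preposition.
Word 3 cannot be adjective — rule 1 would then fail for every completion. It is determiner.
Word 4 cannot be adjective — rule 1 would then fail for every completion. It is determiner.
That leaves exactly one tagging: preposition preposition determiner determiner preposition determiner.
Check: rule 1 satisfied; rule 2 satisfied; rule 3 satisfied.

preposition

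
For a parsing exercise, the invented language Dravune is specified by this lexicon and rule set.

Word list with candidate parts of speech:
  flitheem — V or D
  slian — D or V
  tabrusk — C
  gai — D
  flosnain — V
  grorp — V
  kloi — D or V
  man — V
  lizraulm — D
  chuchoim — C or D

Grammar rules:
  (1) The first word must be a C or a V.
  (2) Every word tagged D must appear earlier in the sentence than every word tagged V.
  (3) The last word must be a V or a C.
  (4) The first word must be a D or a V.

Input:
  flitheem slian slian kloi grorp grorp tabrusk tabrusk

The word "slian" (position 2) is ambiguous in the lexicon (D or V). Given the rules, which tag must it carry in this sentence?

Candidates per position — 1:flitheem {V,D}; 2:slian {D,V}; 3:slian {D,V}; 4:kloi {D,V}; 5:grorp {V}; 6:grorp {V}; 7:tabrusk {C}; 8:tabrusk {C}.
Position 1: D is ruled out by rule 1; that leaves V.
Position 2: D is ruled out by rule 2; that leaves V.
Position 3: D is ruled out by rule 2; that leaves V.
Position 4: D is ruled out by rule 2; that leaves V.
That leaves exactly one tagging: V V V V V V C C.
Verifying each rule — rule 1 ok; rule 2 ok; rule 3 ok; rule 4 ok.

V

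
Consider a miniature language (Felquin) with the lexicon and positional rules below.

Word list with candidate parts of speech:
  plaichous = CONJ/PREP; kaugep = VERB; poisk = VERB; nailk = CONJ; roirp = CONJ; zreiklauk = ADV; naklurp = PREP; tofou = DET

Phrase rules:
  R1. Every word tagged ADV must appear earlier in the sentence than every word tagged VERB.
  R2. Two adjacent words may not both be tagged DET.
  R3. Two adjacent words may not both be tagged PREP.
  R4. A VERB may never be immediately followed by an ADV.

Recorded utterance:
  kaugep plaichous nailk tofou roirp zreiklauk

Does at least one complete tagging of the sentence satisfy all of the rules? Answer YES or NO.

Candidates per position — 1:kaugep {VERB}; 2:plaichous {CONJ,PREP}; 3:nailk {CONJ}; 4:tofou {DET}; 5:roirp {CONJ}; 6:zreiklauk {ADV}.
Rule 1 cannot be satisfied by any choice of tags from the lexicon.
So there is no consistent tagging.

NO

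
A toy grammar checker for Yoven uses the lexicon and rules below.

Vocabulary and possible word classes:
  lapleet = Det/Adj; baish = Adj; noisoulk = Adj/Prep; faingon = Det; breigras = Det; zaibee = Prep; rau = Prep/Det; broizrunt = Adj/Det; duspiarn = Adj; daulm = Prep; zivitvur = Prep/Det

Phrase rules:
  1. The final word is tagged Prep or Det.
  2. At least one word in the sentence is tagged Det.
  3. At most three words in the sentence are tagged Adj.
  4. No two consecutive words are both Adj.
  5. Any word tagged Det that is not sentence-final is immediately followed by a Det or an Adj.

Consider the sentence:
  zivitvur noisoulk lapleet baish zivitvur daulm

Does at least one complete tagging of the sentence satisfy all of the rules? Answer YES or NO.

YES

Candidates per position — 1:zivitvur {Prep,Det}; 2:noisoulk {Adj,Prep}; 3:lapleet {Det,Adj}; 4:baish {Adj}; 5:zivitvur {Prep,Det}; 6:daulm {Prep}.
One satisfying assignment: Det Adj Det Adj Prep Prep.
Verifying each rule — rule 1 holds; rule 2 holds; rule 3 holds; rule 4 holds; rule 5 holds.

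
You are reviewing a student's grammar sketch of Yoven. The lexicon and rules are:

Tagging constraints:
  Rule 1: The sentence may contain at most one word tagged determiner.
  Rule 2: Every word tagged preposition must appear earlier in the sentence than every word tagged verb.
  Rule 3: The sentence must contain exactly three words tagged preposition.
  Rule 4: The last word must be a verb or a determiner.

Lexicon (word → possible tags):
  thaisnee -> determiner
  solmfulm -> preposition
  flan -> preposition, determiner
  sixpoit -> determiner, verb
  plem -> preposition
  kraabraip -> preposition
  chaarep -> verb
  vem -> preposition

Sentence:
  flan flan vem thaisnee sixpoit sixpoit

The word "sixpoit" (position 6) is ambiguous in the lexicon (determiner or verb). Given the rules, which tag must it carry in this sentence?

Candidates per position — 1:flan {preposition,determiner}; 2:flan {preposition,determiner}; 3:vem {preposition}; 4:thaisnee {determiner}; 5:sixpoit {determiner,verb}; 6:sixpoit {determiner,verb}.
At position 1, choosing determiner makes rule 1 impossible to satisfy; hence preposition.
At position 2, choosing determiner makes rule 1 impossible to satisfy; hence preposition.
At position 5, choosing determiner makes rule 1 impossible to satisfy; hence verb.
At position 6, choosing determiner makes rule 1 impossible to satisfy; hence verb.
The only consistent sequence is: preposition preposition preposition determiner verb verb.
Rule-by-rule: rule 1 satisfied; rule 2 satisfied; rule 3 satisfied; rule 4 satisfied.

verb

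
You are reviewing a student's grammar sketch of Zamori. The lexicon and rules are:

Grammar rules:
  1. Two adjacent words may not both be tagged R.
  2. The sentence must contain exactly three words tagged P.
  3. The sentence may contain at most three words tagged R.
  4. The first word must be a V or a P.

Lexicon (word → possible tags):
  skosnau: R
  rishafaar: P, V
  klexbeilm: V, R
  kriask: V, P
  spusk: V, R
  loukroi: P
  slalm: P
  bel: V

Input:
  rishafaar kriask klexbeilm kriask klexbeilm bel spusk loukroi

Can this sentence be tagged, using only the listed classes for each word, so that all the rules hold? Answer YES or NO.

Candidates per position — 1:rishafaar {P,V}; 2:kriask {V,P}; 3:klexbeilm {V,R}; 4:kriask {V,P}; 5:klexbeilm {V,R}; 6:bel {V}; 7:spusk {V,R}; 8:loukroi {P}.
One satisfying assignment: V P R P R V V P.
Rule-by-rule: rule 1 ok; rule 2 ok; rule 3 ok; rule 4 ok.

YES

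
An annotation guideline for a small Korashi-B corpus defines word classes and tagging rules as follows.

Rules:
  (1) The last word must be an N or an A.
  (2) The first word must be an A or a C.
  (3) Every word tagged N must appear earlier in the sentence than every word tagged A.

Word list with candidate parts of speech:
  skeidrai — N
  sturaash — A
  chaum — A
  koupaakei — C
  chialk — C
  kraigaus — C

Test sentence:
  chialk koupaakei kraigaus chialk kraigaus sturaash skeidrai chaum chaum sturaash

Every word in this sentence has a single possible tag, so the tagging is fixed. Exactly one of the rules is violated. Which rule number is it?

3

Fixed tagging: C C C C C A N A A A.
Rule check: R1 pass, R2 pass, R3 fail.
Only rule 3 fails.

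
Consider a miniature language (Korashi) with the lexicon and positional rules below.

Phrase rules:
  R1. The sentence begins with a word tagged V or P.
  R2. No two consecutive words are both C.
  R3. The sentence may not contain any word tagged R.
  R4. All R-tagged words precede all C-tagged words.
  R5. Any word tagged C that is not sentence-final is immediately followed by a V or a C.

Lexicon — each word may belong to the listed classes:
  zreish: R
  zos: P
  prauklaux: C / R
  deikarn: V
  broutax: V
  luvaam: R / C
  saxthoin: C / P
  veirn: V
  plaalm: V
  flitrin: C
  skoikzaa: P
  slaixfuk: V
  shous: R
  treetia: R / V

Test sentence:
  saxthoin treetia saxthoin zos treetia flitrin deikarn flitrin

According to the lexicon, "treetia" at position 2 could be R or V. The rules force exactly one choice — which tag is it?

Candidates per position — 1:saxthoin {C,P}; 2:treetia {R,V}; 3:saxthoin {C,P}; 4:zos {P}; 5:treetia {R,V}; 6:flitrin {C}; 7:deikarn {V}; 8:flitrin {C}.
Position 1: C is ruled out by rule 1; that leaves P.
Position 2: R is ruled out by rule 3; that leaves V.
Position 3: C is ruled out by rule 5; that leaves P.
Position 5: R is ruled out by rule 3; that leaves V.
The only consistent sequence is: P V P P V C V C.
Rule-by-rule: rule 1 ✓; rule 2 ✓; rule 3 ✓; rule 4 ✓; rule 5 ✓.

V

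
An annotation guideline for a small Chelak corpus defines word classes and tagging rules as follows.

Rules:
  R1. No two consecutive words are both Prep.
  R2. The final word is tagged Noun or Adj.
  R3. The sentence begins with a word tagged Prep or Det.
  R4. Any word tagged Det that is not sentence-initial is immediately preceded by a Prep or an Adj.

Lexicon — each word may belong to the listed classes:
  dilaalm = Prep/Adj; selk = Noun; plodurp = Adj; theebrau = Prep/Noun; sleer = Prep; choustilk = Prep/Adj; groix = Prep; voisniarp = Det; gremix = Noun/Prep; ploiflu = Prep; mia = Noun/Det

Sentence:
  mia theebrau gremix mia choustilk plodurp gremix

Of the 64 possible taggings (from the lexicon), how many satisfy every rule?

Candidates per position — 1:mia {Noun,Det}; 2:theebrau {Prep,Noun}; 3:gremix {Noun,Prep}; 4:mia {Noun,Det}; 5:choustilk {Prep,Adj}; 6:plodurp {Adj}; 7:gremix {Noun,Prep}.
There are 64 candidate sequences in total.
Checking each against the rules leaves 8 sequences.
Count = 8.

8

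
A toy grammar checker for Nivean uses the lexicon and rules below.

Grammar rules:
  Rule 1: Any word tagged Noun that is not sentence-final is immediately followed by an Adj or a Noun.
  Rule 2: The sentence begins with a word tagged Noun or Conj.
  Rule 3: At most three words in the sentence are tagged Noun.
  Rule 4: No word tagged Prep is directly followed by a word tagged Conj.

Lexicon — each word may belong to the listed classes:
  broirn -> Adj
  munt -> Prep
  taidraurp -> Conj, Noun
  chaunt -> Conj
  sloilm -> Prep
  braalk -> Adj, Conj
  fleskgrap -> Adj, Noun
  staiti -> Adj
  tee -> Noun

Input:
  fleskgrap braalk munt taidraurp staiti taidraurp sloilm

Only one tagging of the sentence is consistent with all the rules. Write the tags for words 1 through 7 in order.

Candidates per position — 1:fleskgrap {Adj,Noun}; 2:braalk {Adj,Conj}; 3:munt {Prep}; 4:taidraurp {Conj,Noun}; 5:staiti {Adj}; 6:taidraurp {Conj,Noun}; 7:sloilm {Prep}.
If word 1 were Adj, no tagging could satisfy rule 2; so word 1 is Noun.
If word 2 were Conj, no tagging could satisfy rule 1; so word 2 is Adj.
If word 4 were Conj, no tagging could satisfy rule 4; so word 4 is Noun.
If word 6 were Noun, no tagging could satisfy rule 1; so word 6 is Conj.
So the tagging must be: Noun Adj Prep Noun Adj Conj Prep.
Check: rule 1 holds; rule 2 holds; rule 3 holds; rule 4 holds.

Noun Adj Prep Noun Adj Conj Prep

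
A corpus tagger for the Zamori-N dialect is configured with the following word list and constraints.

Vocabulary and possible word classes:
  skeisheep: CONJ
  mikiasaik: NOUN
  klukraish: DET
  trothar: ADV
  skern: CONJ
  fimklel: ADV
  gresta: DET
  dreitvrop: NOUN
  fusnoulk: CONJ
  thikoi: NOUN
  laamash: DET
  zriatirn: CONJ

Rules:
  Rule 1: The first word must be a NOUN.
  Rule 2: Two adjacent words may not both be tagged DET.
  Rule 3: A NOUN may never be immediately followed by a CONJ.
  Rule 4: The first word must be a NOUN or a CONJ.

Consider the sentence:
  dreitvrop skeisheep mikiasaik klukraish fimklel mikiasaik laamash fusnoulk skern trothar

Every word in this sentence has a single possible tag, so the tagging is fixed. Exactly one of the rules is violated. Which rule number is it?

3

Fixed tagging: NOUN CONJ NOUN DET ADV NOUN DET CONJ CONJ ADV.
Rule check: R1 ✓, R2 ✓, R3 ✗, R4 ✓.
Only rule 3 fails.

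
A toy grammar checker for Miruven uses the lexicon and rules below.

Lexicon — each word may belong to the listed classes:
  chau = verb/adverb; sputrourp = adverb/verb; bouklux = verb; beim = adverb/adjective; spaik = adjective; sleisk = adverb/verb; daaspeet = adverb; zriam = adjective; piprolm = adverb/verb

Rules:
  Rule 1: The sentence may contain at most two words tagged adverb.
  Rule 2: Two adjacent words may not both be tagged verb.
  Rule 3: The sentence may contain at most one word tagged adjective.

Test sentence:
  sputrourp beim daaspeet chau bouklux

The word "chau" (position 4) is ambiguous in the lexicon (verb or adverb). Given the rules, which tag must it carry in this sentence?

Candidates per position — 1:sputrourp {adverb,verb}; 2:beim {adverb,adjective}; 3:daaspeet {adverb}; 4:chau {verb,adverb}; 5:bouklux {verb}.
Position 4: verb is ruled out by rule 2; that leaves adverb.
Position 1: adverb is ruled out by rule 1; that leaves verb.
Position 2: adverb is ruled out by rule 1; that leaves adjective.
The only consistent sequence is: verb adjective adverb adverb verb.
Rule-by-rule: rule 1 ✓; rule 2 ✓; rule 3 ✓.

adverb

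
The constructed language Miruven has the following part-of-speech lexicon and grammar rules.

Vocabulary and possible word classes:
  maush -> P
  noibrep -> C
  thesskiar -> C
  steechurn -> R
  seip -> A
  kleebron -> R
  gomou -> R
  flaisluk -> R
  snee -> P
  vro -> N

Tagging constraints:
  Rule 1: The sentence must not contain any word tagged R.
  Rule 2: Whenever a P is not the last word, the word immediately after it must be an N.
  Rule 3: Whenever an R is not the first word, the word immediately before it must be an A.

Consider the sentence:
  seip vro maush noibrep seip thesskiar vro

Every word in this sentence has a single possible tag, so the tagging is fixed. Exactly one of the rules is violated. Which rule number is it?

2

Fixed tagging: A N P C A C N.
Applying the rules: R1 holds, R2 violated, R3 holds.
Only rule 2 fails.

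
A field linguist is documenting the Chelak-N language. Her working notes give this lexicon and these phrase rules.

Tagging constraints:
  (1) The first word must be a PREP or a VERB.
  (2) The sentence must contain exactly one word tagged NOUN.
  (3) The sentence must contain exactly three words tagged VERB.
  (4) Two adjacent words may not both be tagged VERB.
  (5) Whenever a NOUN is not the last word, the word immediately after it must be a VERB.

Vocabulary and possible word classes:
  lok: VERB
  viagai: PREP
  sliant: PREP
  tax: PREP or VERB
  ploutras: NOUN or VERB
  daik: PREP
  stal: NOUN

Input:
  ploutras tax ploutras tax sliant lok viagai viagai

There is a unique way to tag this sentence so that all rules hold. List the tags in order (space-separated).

VERB PREP NOUN VERB PREP VERB PREP PREP

Candidates per position — 1:ploutras {NOUN,VERB}; 2:tax {PREP,VERB}; 3:ploutras {NOUN,VERB}; 4:tax {PREP,VERB}; 5:sliant {PREP}; 6:lok {VERB}; 7:viagai {PREP}; 8:viagai {PREP}.
Position 1: NOUN is ruled out by rule 1; that leaves VERB.
Position 2: VERB is ruled out by rule 4; that leaves PREP.
Position 3: VERB is ruled out by rule 2; that leaves NOUN.
Position 4: PREP is ruled out by rule 3; that leaves VERB.
That leaves exactly one tagging: VERB PREP NOUN VERB PREP VERB PREP PREP.
Verifying each rule — rule 1 satisfied; rule 2 satisfied; rule 3 satisfied; rule 4 satisfied; rule 5 satisfied.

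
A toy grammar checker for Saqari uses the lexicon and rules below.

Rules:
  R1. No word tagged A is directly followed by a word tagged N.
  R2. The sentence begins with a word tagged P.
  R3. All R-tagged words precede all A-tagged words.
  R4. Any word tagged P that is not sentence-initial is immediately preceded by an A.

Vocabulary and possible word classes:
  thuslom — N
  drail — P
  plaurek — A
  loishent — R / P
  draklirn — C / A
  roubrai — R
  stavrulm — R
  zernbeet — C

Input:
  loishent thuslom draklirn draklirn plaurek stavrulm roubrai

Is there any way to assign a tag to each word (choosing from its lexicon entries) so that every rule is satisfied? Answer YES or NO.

Candidates per position — 1:loishent {R,P}; 2:thuslom {N}; 3:draklirn {C,A}; 4:draklirn {C,A}; 5:plaurek {A}; 6:stavrulm {R}; 7:roubrai {R}.
Rule 3 cannot be satisfied by any choice of tags from the lexicon.
So there is no consistent tagging.

NO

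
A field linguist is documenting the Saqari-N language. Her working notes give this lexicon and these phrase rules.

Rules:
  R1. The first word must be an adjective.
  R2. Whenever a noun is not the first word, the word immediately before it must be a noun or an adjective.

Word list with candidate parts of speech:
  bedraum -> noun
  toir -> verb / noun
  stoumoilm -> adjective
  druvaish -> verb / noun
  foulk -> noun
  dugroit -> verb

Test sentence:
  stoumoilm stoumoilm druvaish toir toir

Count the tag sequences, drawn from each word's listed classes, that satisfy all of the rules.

Candidates per position — 1:stoumoilm {adjective}; 2:stoumoilm {adjective}; 3:druvaish {verb,noun}; 4:toir {verb,noun}; 5:toir {verb,noun}.
There are 8 candidate sequences in total.
The sequences that satisfy every rule: adjective adjective verb verb verb; adjective adjective noun verb verb; adjective adjective noun noun verb; adjective adjective noun noun noun.
Count = 4.

4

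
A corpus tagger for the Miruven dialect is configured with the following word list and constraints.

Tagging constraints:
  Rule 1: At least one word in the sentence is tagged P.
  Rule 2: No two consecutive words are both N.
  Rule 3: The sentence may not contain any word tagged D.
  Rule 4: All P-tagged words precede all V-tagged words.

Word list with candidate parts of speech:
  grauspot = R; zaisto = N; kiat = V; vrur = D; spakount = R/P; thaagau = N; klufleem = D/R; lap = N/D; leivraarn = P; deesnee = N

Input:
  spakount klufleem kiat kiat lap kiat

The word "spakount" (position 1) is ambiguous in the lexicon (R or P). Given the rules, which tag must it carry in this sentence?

Candidates per position — 1:spakount {R,P}; 2:klufleem {D,R}; 3:kiat {V}; 4:kiat {V}; 5:lap {N,D}; 6:kiat {V}.
Position 1: R is ruled out by rule 1; that leaves P.
Position 2: D is ruled out by rule 3; that leaves R.
Position 5: D is ruled out by rule 3; that leaves N.
The unique satisfying tagging is: P R V V N V.
Checking: rule 1 satisfied; rule 2 satisfied; rule 3 satisfied; rule 4 satisfied.

P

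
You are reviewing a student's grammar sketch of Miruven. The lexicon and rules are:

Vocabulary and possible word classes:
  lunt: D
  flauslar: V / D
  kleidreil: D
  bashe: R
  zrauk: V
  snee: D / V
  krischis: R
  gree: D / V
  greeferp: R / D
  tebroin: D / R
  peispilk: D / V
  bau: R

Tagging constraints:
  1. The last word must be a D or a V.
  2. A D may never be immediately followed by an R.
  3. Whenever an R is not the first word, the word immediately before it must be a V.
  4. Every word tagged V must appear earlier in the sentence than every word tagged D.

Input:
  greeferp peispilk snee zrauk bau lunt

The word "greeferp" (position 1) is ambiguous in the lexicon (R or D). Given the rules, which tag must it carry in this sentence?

R

Candidates per position — 1:greeferp {R,D}; 2:peispilk {D,V}; 3:snee {D,V}; 4:zrauk {V}; 5:bau {R}; 6:lunt {D}.
At position 1, choosing D makes rule 4 impossible to satisfy; hence R.
At position 2, choosing D makes rule 4 impossible to satisfy; hence V.
At position 3, choosing D makes rule 4 impossible to satisfy; hence V.
So the tagging must be: R V V V R D.
Checking: rule 1 ✓; rule 2 ✓; rule 3 ✓; rule 4 ✓.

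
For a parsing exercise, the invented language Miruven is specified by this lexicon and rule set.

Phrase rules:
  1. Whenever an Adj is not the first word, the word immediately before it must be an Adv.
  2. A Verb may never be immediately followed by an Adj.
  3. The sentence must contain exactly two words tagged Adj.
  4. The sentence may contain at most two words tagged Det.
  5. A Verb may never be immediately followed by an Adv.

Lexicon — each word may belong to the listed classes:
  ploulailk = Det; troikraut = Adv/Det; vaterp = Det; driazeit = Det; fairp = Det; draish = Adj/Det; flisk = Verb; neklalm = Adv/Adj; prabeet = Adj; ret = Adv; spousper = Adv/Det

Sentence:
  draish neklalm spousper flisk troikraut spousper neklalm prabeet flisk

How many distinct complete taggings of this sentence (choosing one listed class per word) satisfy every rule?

Candidates per position — 1:draish {Adj,Det}; 2:neklalm {Adv,Adj}; 3:spousper {Adv,Det}; 4:flisk {Verb}; 5:troikraut {Adv,Det}; 6:spousper {Adv,Det}; 7:neklalm {Adv,Adj}; 8:prabeet {Adj}; 9:flisk {Verb}.
There are 64 candidate sequences in total.
The sequences that satisfy every rule: Adj Adv Adv Verb Det Adv Adv Adj Verb; Adj Adv Adv Verb Det Det Adv Adj Verb; Adj Adv Det Verb Det Adv Adv Adj Verb.
Count = 3.

3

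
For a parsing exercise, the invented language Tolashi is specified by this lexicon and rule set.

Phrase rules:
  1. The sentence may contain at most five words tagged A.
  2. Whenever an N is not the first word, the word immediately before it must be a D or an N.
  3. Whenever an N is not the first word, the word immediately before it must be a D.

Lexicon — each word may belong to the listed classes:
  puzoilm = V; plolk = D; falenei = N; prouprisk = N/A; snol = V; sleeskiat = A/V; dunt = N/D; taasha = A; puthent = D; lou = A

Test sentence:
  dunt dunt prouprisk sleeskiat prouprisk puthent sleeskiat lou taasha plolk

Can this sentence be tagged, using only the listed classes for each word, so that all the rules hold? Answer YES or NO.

YES

Candidates per position — 1:dunt {N,D}; 2:dunt {N,D}; 3:prouprisk {N,A}; 4:sleeskiat {A,V}; 5:prouprisk {N,A}; 6:puthent {D}; 7:sleeskiat {A,V}; 8:lou {A}; 9:taasha {A}; 10:plolk {D}.
One satisfying assignment: N D N A A D A A A D.
Check: rule 1 ok; rule 2 ok; rule 3 ok.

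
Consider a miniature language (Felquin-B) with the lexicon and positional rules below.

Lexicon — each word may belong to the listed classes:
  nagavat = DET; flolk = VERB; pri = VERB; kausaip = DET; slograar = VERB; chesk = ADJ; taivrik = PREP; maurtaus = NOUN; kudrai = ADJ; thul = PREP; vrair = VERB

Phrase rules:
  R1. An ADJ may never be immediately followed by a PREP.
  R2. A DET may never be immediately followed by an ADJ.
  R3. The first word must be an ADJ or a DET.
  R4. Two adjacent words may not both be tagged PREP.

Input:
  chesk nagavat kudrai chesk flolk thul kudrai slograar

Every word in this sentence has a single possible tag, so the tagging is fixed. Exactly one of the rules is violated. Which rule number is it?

Fixed tagging: ADJ DET ADJ ADJ VERB PREP ADJ VERB.
Rule check: R1 pass, R2 fail, R3 pass, R4 pass.
Only rule 2 fails.

2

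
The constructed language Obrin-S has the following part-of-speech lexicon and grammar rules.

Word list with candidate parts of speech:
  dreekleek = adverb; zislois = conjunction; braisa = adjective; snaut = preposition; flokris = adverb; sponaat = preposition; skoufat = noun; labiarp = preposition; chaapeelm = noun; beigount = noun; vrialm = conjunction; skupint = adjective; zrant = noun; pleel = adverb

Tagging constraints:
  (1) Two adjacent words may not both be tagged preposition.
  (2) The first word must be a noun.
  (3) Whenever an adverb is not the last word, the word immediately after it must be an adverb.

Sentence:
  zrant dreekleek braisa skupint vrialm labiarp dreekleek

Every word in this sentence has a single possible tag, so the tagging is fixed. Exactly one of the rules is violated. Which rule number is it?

3

Fixed tagging: noun adverb adjective adjective conjunction preposition adverb.
Applying the rules: R1 pass, R2 pass, R3 fail.
Only rule 3 fails.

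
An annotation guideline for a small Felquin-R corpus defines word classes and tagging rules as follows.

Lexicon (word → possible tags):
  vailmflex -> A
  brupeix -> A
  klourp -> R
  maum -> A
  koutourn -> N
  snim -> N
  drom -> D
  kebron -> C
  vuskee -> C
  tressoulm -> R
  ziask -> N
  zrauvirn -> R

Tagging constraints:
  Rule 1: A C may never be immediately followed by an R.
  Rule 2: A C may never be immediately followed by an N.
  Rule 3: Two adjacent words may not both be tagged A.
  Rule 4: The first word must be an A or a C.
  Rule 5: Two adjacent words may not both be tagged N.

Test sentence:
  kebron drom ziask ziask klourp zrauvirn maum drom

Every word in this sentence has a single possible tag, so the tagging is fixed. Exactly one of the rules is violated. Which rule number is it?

5

Fixed tagging: C D N N R R A D.
Checking each rule: R1 ok, R2 ok, R3 ok, R4 ok, R5 fails.
Only rule 5 fails.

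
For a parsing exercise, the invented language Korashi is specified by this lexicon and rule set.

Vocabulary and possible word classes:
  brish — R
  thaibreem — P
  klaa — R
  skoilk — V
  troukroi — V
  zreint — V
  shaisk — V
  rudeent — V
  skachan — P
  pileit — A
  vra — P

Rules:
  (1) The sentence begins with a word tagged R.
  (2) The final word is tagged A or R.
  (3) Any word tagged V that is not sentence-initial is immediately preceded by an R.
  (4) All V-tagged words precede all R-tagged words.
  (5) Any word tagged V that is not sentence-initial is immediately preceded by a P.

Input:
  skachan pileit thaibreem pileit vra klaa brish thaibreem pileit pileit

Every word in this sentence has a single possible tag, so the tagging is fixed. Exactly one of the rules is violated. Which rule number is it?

1

Fixed tagging: P A P A P R R P A A.
Rule check: R1 fails, R2 ok, R3 ok, R4 ok, R5 ok.
Only rule 1 fails.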